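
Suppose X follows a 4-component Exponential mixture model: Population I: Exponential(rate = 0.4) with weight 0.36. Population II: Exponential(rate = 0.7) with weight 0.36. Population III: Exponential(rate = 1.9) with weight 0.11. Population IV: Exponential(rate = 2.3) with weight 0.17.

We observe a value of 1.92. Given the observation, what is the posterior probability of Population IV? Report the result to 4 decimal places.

By Bayes' theorem, P(k | x) = P(Z=k) f_k(x) / Σ_j P(Z=j) f_j(x).
Evaluate each component's likelihood at the observed value:
  p_I = 0.4·e^(−0.4·1.92) = 0.4·e^(−0.7680) = 0.185576
  p_II = 0.7·e^(−0.7·1.92) = 0.7·e^(−1.3440) = 0.18256
  p_III = 1.9·e^(−1.9·1.92) = 1.9·e^(−3.6480) = 0.049482
  p_IV = 2.3·e^(−2.3·1.92) = 2.3·e^(−4.4160) = 0.0277897
Multiply by the mixture weights:
  P(Z=I)·p_I = 0.36 × 0.185576 = 0.0668074
  P(Z=II)·p_II = 0.36 × 0.18256 = 0.0657217
  P(Z=III)·p_III = 0.11 × 0.049482 = 0.00544302
  P(Z=IV)·p_IV = 0.17 × 0.0277897 = 0.00472424
Sum: 0.0668074 + 0.0657217 + 0.00544302 + 0.00472424 = 0.142696
Responsibility of Population IV: 0.00472424 / 0.142696 ≈ 0.0331

0.0331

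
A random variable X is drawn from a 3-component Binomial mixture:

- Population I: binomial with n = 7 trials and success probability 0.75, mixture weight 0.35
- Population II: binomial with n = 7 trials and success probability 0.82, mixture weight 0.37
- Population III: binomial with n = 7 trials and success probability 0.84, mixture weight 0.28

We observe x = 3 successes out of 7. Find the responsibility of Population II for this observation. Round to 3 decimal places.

P(component k | x) = P(Z=k)·f_k(x) / marginal(x), where marginal(x) = Σ_j P(Z=j)·f_j(x).
Component likelihoods at x = 3 successes out of 7:
  p_I = C(7,3)·0.75^3·0.25^4 = 35·0.421875·0.00390625 = 0.0576782
  p_II = C(7,3)·0.82^3·0.18^4 = 35·0.551368·0.00104976 = 0.0202581
  p_III = C(7,3)·0.84^3·0.16^4 = 35·0.592704·0.00065536 = 0.0135952
Unnormalised posteriors:
  P(Z=I)·p_I = 0.35 × 0.0576782 = 0.0201874
  P(Z=II)·p_II = 0.37 × 0.0202581 = 0.00749551
  P(Z=III)·p_III = 0.28 × 0.0135952 = 0.00380666
Marginal: 0.0201874 + 0.00749551 + 0.00380666 = 0.0314895
Responsibility of Population II: 0.00749551 / 0.0314895 ≈ 0.238

0.238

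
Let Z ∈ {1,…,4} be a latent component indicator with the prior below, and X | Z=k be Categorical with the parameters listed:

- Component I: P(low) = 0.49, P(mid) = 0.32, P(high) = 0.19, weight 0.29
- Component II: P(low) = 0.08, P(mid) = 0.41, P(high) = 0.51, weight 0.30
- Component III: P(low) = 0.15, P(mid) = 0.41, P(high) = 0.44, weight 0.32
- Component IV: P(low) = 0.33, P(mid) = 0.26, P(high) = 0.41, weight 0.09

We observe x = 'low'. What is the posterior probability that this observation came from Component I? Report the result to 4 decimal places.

Posterior ∝ prior × likelihood, so P(k | x) ∝ P(Z=k) f_k(x); normalise over all components.
Component likelihoods at x = 'low':
  p_I = 0.49
  p_II = 0.08
  p_III = 0.15
  p_IV = 0.33
Unnormalised posteriors:
  P(Z=I)·p_I = 0.29 × 0.49 = 0.1421
  P(Z=II)·p_II = 0.30 × 0.08 = 0.024
  P(Z=III)·p_III = 0.32 × 0.15 = 0.048
  P(Z=IV)·p_IV = 0.09 × 0.33 = 0.0297
Evidence: 0.1421 + 0.024 + 0.048 + 0.0297 = 0.2438
So the posterior for Component I is 0.1421 / 0.2438 ≈ 0.5829.

0.5829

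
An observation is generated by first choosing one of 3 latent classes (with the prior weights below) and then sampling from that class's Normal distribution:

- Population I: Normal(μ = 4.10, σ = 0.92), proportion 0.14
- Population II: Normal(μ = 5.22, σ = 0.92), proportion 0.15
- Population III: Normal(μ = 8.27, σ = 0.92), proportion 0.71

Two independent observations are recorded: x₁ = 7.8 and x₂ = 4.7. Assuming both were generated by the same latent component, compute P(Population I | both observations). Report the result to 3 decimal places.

0.012

Apply Bayes' rule: the posterior for each component is proportional to its prior times its likelihood at x.
Since both observations come from the same component, the likelihood for component k is f_k(x₁)·f_k(x₂).
  L_I = [(1/(0.92·√(2π)))·exp(−(7.8−4.10)²/(2·0.92²)) = 0.433633·exp(-8.08719) = 0.000133321] × [0.35056] = 4.67371e-05
  L_II = [(1/(0.92·√(2π)))·exp(−(7.8−5.22)²/(2·0.92²)) = 0.433633·exp(-3.93218) = 0.00849957] × [0.369615] = 0.00314157
  L_III = [(1/(0.92·√(2π)))·exp(−(7.8−8.27)²/(2·0.92²)) = 0.433633·exp(-0.13049) = 0.380583] × [0.000233007] = 8.86784e-05
Weight by the priors:
  π_I·L_I = 0.14 × 4.67371e-05 = 6.5432e-06
  π_II·L_II = 0.15 × 0.00314157 = 0.000471236
  π_III·L_III = 0.71 × 8.86784e-05 = 6.29616e-05
Normaliser: 6.5432e-06 + 0.000471236 + 6.29616e-05 = 0.00054074
Responsibility of Population I: 6.5432e-06 / 0.00054074 ≈ 0.012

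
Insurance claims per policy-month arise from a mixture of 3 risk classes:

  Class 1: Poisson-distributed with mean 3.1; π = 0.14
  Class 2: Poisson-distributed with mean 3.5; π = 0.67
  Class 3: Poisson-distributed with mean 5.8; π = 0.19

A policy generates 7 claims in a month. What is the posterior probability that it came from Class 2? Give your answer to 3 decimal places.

The responsibility of component k is π_k f_k(x) divided by Σ_j π_j f_j(x).
Poisson probabilities:
  f_1 = 0.0245917
  f_2 = 0.0385492
  f_3 = 0.132635
Prior × likelihood for each component:
  π_1·f_1 = 0.14 × 0.0245917 = 0.00344284
  π_2·f_2 = 0.67 × 0.0385492 = 0.0258279
  π_3·f_3 = 0.19 × 0.132635 = 0.0252006
Evidence: 0.00344284 + 0.0258279 + 0.0252006 = 0.0544714
So the posterior for Class 2 is 0.0258279 / 0.0544714 ≈ 0.474.

0.474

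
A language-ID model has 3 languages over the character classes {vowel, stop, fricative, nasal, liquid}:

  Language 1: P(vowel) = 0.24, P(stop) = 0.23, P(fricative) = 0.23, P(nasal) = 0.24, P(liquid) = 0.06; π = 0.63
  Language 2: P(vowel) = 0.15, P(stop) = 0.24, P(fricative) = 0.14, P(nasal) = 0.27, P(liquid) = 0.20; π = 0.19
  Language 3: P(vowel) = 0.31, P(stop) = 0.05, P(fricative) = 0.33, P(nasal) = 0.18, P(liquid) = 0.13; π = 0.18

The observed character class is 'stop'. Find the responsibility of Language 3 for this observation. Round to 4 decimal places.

0.0451

Posterior ∝ prior × likelihood, so P(k | x) ∝ π_k f_k(x); normalise over all components.
Component likelihoods at x = 'stop':
  L_1 = P(stop | comp) = 0.23
  L_2 = P(stop | comp) = 0.24
  L_3 = P(stop | comp) = 0.05
Multiply by the mixture weights:
  π_1·L_1 = 0.63 × 0.23 = 0.1449
  π_2·L_2 = 0.19 × 0.24 = 0.0456
  π_3·L_3 = 0.18 × 0.05 = 0.009
Sum: 0.1449 + 0.0456 + 0.009 = 0.1995
P(Language 3 | 'stop') = 0.009 / 0.1995 ≈ 0.0451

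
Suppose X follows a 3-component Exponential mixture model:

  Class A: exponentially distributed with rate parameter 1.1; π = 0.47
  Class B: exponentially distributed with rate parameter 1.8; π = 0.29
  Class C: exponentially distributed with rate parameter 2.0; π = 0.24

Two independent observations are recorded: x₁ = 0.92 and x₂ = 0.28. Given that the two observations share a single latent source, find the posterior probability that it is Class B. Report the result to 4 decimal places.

0.3119

Posterior ∝ prior × likelihood, so P(k | x) ∝ π_k f_k(x); normalise over all components.
Since both observations come from the same component, the likelihood for component k is f_k(x₁)·f_k(x₂).
  L_A = [0.39984] × [0.808407] = 0.323234
  L_B = [0.343622] × [1.0874] = 0.373653
  L_C = [0.317635] × [1.14242] = 0.362872
Unnormalised posteriors:
  π_A·L_A = 0.47 × 0.323234 = 0.15192
  π_B·L_B = 0.29 × 0.373653 = 0.108359
  π_C·L_C = 0.24 × 0.362872 = 0.0870892
Evidence: 0.15192 + 0.108359 + 0.0870892 = 0.347369
P(Class B | x₁,x₂) ≈ 0.3119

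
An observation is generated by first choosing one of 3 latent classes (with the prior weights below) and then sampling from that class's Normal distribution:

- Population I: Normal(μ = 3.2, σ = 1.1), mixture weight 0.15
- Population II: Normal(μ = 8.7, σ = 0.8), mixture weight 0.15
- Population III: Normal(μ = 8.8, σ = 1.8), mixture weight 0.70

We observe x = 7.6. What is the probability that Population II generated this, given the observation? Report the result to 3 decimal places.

Posterior ∝ prior × likelihood, so P(k | x) ∝ π_k f_k(x); normalise over all components.
Evaluate each component's likelihood at the observed value:
  p_I = 0.000121664
  p_II = 0.193765
  p_III = 0.177471
Prior × likelihood for each component:
  π_I·p_I = 0.15 × 0.000121664 = 1.82496e-05
  π_II·p_II = 0.15 × 0.193765 = 0.0290648
  π_III·p_III = 0.70 × 0.177471 = 0.12423
Denominator: 1.82496e-05 + 0.0290648 + 0.12423 = 0.153313
P(Population II | data) ≈ 0.190

0.190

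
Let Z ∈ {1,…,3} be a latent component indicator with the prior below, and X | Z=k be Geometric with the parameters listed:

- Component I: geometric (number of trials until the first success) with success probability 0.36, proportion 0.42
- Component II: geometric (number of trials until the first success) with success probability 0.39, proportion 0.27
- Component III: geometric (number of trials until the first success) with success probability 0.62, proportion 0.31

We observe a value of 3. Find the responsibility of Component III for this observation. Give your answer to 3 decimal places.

By Bayes' theorem, P(k | x) = π_k f_k(x) / Σ_j π_j f_j(x).
Geometric probabilities:
  L_I = 0.147456
  L_II = 0.145119
  L_III = 0.089528
Unnormalised posteriors:
  π_I·L_I = 0.42 × 0.147456 = 0.0619315
  π_II·L_II = 0.27 × 0.145119 = 0.0391821
  π_III·L_III = 0.31 × 0.089528 = 0.0277537
Evidence: 0.0619315 + 0.0391821 + 0.0277537 = 0.128867
Responsibility of Component III: 0.0277537 / 0.128867 ≈ 0.215

0.215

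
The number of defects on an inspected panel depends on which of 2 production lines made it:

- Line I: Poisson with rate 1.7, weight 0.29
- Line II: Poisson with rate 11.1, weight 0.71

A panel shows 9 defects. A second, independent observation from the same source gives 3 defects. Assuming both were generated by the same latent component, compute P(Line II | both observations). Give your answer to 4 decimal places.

0.9902

By Bayes' theorem, P(k | x) = w_k f_k(x) / Σ_j w_j f_j(x).
Since both observations come from the same component, the likelihood for component k is f_k(x₁)·f_k(x₂).
  L_I = [e^(−1.7)·1.7^9/9! = 5.97003e-05] × [0.149587] = 8.93041e-06
  L_II = [e^(−11.1)·11.1^9/9! = 0.106531] × [0.00344468] = 0.000366964
Multiply by the mixture weights:
  w_I·L_I = 0.29 × 8.93041e-06 = 2.58982e-06
  w_II·L_II = 0.71 × 0.000366964 = 0.000260545
Marginal: 2.58982e-06 + 0.000260545 = 0.000263135
P(Line II | x) = 0.000260545 / 0.000263135 ≈ 0.9902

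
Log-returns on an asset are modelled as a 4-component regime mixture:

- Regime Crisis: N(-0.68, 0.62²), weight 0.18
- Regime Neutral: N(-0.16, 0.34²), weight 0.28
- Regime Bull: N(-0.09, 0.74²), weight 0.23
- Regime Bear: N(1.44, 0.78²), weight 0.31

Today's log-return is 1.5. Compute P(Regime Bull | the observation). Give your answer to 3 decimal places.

Apply Bayes' rule: the posterior for each component is proportional to its prior times its likelihood at x.
Evaluate each component's likelihood at the observed value:
  L_Crisis = (1/(0.62·√(2π)))·exp(−(1.5−-0.68)²/(2·0.62²)) = 0.643455·exp(-6.18158) = 0.00133012
  L_Neutral = (1/(0.34·√(2π)))·exp(−(1.5−-0.16)²/(2·0.34²)) = 1.173360·exp(-11.91869) = 7.82009e-06
  L_Bull = (1/(0.74·√(2π)))·exp(−(1.5−-0.09)²/(2·0.74²)) = 0.539111·exp(-2.30835) = 0.0536015
  L_Bear = (1/(0.78·√(2π)))·exp(−(1.5−1.44)²/(2·0.78²)) = 0.511464·exp(-0.00296) = 0.509953
Prior × likelihood for each component:
  w_Crisis·L_Crisis = 0.18 × 0.00133012 = 0.000239422
  w_Neutral·L_Neutral = 0.28 × 7.82009e-06 = 2.18963e-06
  w_Bull·L_Bull = 0.23 × 0.0536015 = 0.0123283
  w_Bear·L_Bear = 0.31 × 0.509953 = 0.158086
Sum: 0.000239422 + 2.18963e-06 + 0.0123283 + 0.158086 = 0.170656
So the posterior for Regime Bull is 0.0123283 / 0.170656 ≈ 0.072.

0.072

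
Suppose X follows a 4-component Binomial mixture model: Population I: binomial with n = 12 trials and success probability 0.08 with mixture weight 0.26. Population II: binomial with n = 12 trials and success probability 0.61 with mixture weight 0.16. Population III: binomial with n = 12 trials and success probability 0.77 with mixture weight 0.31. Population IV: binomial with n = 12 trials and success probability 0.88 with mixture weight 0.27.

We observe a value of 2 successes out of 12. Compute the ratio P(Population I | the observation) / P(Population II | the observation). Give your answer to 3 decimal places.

Since P(k|x) ∝ π_k f_k(x), the posterior odds are π_i f_i(x) / (π_j f_j(x)).
Component likelihoods at x = 2 successes out of 12:
  L_I = 0.183486
  L_II = 0.00199917
  L_III = 1.62108e-05
  L_IV = 3.16462e-08
Posterior odds = (π_I·L_I) / (π_II·L_II) = (0.26·0.183486) / (0.16·0.00199917) = 0.0477063 / 0.000319867 ≈ 149.144

149.144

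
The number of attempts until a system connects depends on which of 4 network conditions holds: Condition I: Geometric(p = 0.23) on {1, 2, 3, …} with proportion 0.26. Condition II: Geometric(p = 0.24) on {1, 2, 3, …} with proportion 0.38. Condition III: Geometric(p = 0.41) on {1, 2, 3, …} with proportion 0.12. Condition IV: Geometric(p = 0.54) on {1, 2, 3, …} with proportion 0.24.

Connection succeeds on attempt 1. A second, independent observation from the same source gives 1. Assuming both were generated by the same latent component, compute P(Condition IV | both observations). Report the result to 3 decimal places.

By Bayes' theorem, P(k | x) = π_k f_k(x) / Σ_j π_j f_j(x).
Since both observations come from the same component, the likelihood for component k is f_k(x₁)·f_k(x₂).
  f_I = [0.23·(1−0.23)^0 = 0.23·1 = 0.23] × [0.23] = 0.0529
  f_II = [0.24·(1−0.24)^0 = 0.24·1 = 0.24] × [0.24] = 0.0576
  f_III = [0.41·(1−0.41)^0 = 0.41·1 = 0.41] × [0.41] = 0.1681
  f_IV = [0.54·(1−0.54)^0 = 0.54·1 = 0.54] × [0.54] = 0.2916
Multiply by the mixture weights:
  π_I·f_I = 0.26 × 0.0529 = 0.013754
  π_II·f_II = 0.38 × 0.0576 = 0.021888
  π_III·f_III = 0.12 × 0.1681 = 0.020172
  π_IV·f_IV = 0.24 × 0.2916 = 0.069984
Sum: 0.013754 + 0.021888 + 0.020172 + 0.069984 = 0.125798
Responsibility of Condition IV: 0.069984 / 0.125798 ≈ 0.556

0.556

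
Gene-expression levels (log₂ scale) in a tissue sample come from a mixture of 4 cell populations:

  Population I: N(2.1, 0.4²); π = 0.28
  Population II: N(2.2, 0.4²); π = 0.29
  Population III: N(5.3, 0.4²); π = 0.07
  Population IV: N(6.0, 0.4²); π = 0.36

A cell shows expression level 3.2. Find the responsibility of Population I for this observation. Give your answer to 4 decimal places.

0.3337

P(component k | x) = π_k·f_k(x) / marginal(x), where marginal(x) = Σ_j π_j·f_j(x).
Evaluate each component's likelihood at the observed value:
  f_I = 0.0227339
  f_II = 0.0438208
  f_III = 1.03212e-06
  f_IV = 2.28368e-11
Unnormalised posteriors:
  π_I·f_I = 0.28 × 0.0227339 = 0.00636549
  π_II·f_II = 0.29 × 0.0438208 = 0.012708
  π_III·f_III = 0.07 × 1.03212e-06 = 7.22482e-08
  π_IV·f_IV = 0.36 × 2.28368e-11 = 8.22125e-12
Evidence: 0.00636549 + 0.012708 + 7.22482e-08 + 8.22125e-12 = 0.0190736
P(Population I | 3.2) = 0.00636549 / 0.0190736 ≈ 0.3337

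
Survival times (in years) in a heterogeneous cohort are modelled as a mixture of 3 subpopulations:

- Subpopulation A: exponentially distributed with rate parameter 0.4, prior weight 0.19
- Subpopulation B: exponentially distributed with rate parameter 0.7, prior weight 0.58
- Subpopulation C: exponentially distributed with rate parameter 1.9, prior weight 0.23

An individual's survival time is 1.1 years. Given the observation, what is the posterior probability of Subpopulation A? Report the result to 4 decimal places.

The responsibility of component k is π_k f_k(x) divided by Σ_j π_j f_j(x).
Component likelihoods at x = 1.1 years:
  L_A = 0.4·e^(−0.4·1.1) = 0.4·e^(−0.4400) = 0.257615
  L_B = 0.7·e^(−0.7·1.1) = 0.7·e^(−0.7700) = 0.324109
  L_C = 1.9·e^(−1.9·1.1) = 1.9·e^(−2.0900) = 0.235006
Unnormalised posteriors:
  π_A·L_A = 0.19 × 0.257615 = 0.0489468
  π_B·L_B = 0.58 × 0.324109 = 0.187983
  π_C·L_C = 0.23 × 0.235006 = 0.0540513
Evidence: 0.0489468 + 0.187983 + 0.0540513 = 0.290981
P(Subpopulation A | x) = 0.0489468 / 0.290981 ≈ 0.1682

0.1682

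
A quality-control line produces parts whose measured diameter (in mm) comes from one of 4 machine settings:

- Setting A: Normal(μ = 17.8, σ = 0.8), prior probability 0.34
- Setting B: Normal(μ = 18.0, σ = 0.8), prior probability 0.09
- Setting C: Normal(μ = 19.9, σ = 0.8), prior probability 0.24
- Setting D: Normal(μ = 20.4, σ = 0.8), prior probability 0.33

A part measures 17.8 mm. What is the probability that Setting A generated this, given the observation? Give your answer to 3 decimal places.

0.779

Apply Bayes' rule: the posterior for each component is proportional to its prior times its likelihood at x.
Normal densities:
  L_A = 0.498678
  L_B = 0.483335
  L_C = 0.0159052
  L_D = 0.00253631
Unnormalised posteriors:
  π_A·L_A = 0.34 × 0.498678 = 0.16955
  π_B·L_B = 0.09 × 0.483335 = 0.0435002
  π_C·L_C = 0.24 × 0.0159052 = 0.00381725
  π_D·L_D = 0.33 × 0.00253631 = 0.000836982
Evidence: 0.16955 + 0.0435002 + 0.00381725 + 0.000836982 = 0.217705
P(Setting A | the observation) = 0.16955 / 0.217705 ≈ 0.779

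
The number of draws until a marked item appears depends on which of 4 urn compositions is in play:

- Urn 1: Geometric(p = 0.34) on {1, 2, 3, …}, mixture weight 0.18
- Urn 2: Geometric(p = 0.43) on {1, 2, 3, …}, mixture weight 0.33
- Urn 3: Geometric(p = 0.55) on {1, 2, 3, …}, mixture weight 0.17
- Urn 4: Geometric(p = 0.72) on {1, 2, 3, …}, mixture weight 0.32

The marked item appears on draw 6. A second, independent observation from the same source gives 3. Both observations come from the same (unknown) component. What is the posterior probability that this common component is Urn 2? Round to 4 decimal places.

Apply Bayes' rule: the posterior for each component is proportional to its prior times its likelihood at x.
Since both observations come from the same component, the likelihood for component k is f_k(x₁)·f_k(x₂).
  p_1 = [0.0425793] × [0.148104] = 0.00630617
  p_2 = [0.0258728] × [0.139707] = 0.00361461
  p_3 = [0.010149] × [0.111375] = 0.00113035
  p_4 = [0.00123915] × [0.056448] = 6.99473e-05
Weight by the priors:
  π_1·p_1 = 0.18 × 0.00630617 = 0.00113511
  π_2·p_2 = 0.33 × 0.00361461 = 0.00119282
  π_3·p_3 = 0.17 × 0.00113035 = 0.00019216
  π_4·p_4 = 0.32 × 6.99473e-05 = 2.23831e-05
Denominator: 0.00113511 + 0.00119282 + 0.00019216 + 2.23831e-05 = 0.00254247
P(Urn 2 | x₁, x₂) = 0.00119282 / 0.00254247 ≈ 0.4692

0.4692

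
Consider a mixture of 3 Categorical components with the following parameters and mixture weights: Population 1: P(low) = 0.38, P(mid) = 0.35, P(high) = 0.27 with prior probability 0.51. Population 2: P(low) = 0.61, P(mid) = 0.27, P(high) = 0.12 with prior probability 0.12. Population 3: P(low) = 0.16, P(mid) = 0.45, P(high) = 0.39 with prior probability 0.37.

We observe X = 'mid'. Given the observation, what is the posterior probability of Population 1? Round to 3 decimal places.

Posterior ∝ prior × likelihood, so P(k | x) ∝ w_k f_k(x); normalise over all components.
Component likelihoods at x = 'mid':
  L_1 = 0.35
  L_2 = 0.27
  L_3 = 0.45
Prior × likelihood for each component:
  w_1·L_1 = 0.51 × 0.35 = 0.1785
  w_2·L_2 = 0.12 × 0.27 = 0.0324
  w_3·L_3 = 0.37 × 0.45 = 0.1665
Denominator: 0.1785 + 0.0324 + 0.1665 = 0.3774
P(Population 1 | 'mid') = 0.1785 / 0.3774 ≈ 0.473

0.473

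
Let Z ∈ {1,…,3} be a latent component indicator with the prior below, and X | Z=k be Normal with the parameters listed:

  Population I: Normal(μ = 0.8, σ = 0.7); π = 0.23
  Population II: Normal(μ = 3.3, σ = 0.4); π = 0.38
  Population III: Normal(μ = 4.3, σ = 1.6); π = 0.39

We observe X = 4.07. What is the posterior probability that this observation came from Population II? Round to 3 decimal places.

Posterior ∝ prior × likelihood, so P(k | x) ∝ π_k f_k(x); normalise over all components.
Normal densities:
  L_I = 1.04033e-05
  L_II = 0.156381
  L_III = 0.246776
Unnormalised posteriors:
  π_I·L_I = 0.23 × 1.04033e-05 = 2.39276e-06
  π_II·L_II = 0.38 × 0.156381 = 0.0594248
  π_III·L_III = 0.39 × 0.246776 = 0.0962426
Denominator: 2.39276e-06 + 0.0594248 + 0.0962426 = 0.15567
P(Population II | data) = 0.0594248 / 0.15567 ≈ 0.382

0.382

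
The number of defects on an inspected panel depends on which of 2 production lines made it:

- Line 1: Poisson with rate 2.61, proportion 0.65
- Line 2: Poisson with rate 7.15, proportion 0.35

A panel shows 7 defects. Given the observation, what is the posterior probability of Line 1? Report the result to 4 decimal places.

0.1306

P(component k | x) = π_k·f_k(x) / marginal(x), where marginal(x) = Σ_j π_j·f_j(x).
Evaluate each component's likelihood at the observed value:
  f_1 = e^(−2.61)·2.61^7/7! = 0.0120377
  f_2 = e^(−7.15)·7.15^7/7! = 0.148767
Multiply by the mixture weights:
  π_1·f_1 = 0.65 × 0.0120377 = 0.00782452
  π_2·f_2 = 0.35 × 0.148767 = 0.0520684
Denominator: 0.00782452 + 0.0520684 = 0.0598929
So the posterior for Line 1 is 0.00782452 / 0.0598929 ≈ 0.1306.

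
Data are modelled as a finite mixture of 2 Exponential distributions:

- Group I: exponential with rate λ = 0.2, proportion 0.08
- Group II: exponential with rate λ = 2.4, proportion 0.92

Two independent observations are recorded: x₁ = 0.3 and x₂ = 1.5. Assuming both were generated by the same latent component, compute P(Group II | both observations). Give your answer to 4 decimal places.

Posterior ∝ prior × likelihood, so P(k | x) ∝ π_k f_k(x); normalise over all components.
Since both observations come from the same component, the likelihood for component k is f_k(x₁)·f_k(x₂).
  f_I = [0.188353] × [0.148164] = 0.0279071
  f_II = [1.16821] × [0.0655769] = 0.0766073
Prior × likelihood for each component:
  π_I·f_I = 0.08 × 0.0279071 = 0.00223256
  π_II·f_II = 0.92 × 0.0766073 = 0.0704787
Evidence: 0.00223256 + 0.0704787 = 0.0727113
So the posterior for Group II is 0.0704787 / 0.0727113 ≈ 0.9693.

0.9693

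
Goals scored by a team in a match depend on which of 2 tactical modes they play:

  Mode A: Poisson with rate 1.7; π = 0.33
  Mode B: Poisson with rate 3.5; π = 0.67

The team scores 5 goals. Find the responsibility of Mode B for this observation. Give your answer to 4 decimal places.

0.9255

By Bayes' theorem, P(k | x) = π_k f_k(x) / Σ_j π_j f_j(x).
Poisson probabilities:
  f_A = e^(−1.7)·1.7^5/5! = 0.0216154
  f_B = e^(−3.5)·3.5^5/5! = 0.132169
Prior × likelihood for each component:
  π_A·f_A = 0.33 × 0.0216154 = 0.00713307
  π_B·f_B = 0.67 × 0.132169 = 0.088553
Sum: 0.00713307 + 0.088553 = 0.095686
P(Mode B | data) ≈ 0.9255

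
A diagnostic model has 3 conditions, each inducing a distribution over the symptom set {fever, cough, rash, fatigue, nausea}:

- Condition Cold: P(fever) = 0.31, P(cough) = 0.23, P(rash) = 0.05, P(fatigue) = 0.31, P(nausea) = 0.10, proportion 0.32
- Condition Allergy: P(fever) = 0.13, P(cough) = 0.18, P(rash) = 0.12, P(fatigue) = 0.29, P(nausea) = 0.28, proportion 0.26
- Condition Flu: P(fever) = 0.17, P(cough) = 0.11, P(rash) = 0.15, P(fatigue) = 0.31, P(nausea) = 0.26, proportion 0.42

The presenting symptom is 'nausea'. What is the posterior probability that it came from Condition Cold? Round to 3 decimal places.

Apply Bayes' rule: the posterior for each component is proportional to its prior times its likelihood at x.
Evaluate each component's likelihood at the observed value:
  p_Cold = P(nausea | comp) = 0.10
  p_Allergy = P(nausea | comp) = 0.28
  p_Flu = P(nausea | comp) = 0.26
Unnormalised posteriors:
  P(Z=Cold)·p_Cold = 0.32 × 0.1 = 0.032
  P(Z=Allergy)·p_Allergy = 0.26 × 0.28 = 0.0728
  P(Z=Flu)·p_Flu = 0.42 × 0.26 = 0.1092
Evidence: 0.032 + 0.0728 + 0.1092 = 0.214
So the posterior for Condition Cold is 0.032 / 0.214 ≈ 0.150.

0.150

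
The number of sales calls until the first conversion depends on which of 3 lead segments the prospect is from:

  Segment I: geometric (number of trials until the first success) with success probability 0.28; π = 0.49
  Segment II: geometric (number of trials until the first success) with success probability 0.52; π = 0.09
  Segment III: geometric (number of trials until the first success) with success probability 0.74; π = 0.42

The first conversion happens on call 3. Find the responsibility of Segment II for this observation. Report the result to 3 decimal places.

0.105

Apply Bayes' rule: the posterior for each component is proportional to its prior times its likelihood at x.
Geometric probabilities:
  L_I = 0.28·(1−0.28)^2 = 0.28·0.5184 = 0.145152
  L_II = 0.52·(1−0.52)^2 = 0.52·0.2304 = 0.119808
  L_III = 0.74·(1−0.74)^2 = 0.74·0.0676 = 0.050024
Unnormalised posteriors:
  π_I·L_I = 0.49 × 0.145152 = 0.0711245
  π_II·L_II = 0.09 × 0.119808 = 0.0107827
  π_III·L_III = 0.42 × 0.050024 = 0.0210101
Marginal: 0.0711245 + 0.0107827 + 0.0210101 = 0.102917
P(Segment II | data) ≈ 0.105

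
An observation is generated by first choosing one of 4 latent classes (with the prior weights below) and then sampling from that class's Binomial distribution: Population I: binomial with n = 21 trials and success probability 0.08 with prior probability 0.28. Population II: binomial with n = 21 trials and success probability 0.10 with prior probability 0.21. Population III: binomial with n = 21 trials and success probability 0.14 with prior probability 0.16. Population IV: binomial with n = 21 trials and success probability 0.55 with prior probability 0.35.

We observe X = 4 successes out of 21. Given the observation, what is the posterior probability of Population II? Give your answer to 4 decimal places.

0.3168

P(component k | x) = P(Z=k)·f_k(x) / marginal(x), where marginal(x) = Σ_j P(Z=j)·f_j(x).
Component likelihoods at x = 4 successes out of 21:
  p_I = 0.0594042
  p_II = 0.0998129
  p_III = 0.177031
  p_IV = 0.000696831
Weight by the priors:
  P(Z=I)·p_I = 0.28 × 0.0594042 = 0.0166332
  P(Z=II)·p_II = 0.21 × 0.0998129 = 0.0209607
  P(Z=III)·p_III = 0.16 × 0.177031 = 0.028325
  P(Z=IV)·p_IV = 0.35 × 0.000696831 = 0.000243891
Marginal: 0.0166332 + 0.0209607 + 0.028325 + 0.000243891 = 0.0661628
P(Population II | data) = 0.0209607 / 0.0661628 ≈ 0.3168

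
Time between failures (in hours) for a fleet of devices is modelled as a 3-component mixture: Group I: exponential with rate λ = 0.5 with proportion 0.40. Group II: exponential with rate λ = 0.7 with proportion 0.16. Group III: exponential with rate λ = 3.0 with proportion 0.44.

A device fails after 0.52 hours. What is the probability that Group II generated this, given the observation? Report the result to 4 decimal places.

0.1528

P(component k | x) = w_k·f_k(x) / marginal(x), where marginal(x) = Σ_j w_j·f_j(x).
Component likelihoods at x = 0.52 hours:
  f_I = 0.5·e^(−0.5·0.52) = 0.5·e^(−0.2600) = 0.385526
  f_II = 0.7·e^(−0.7·0.52) = 0.7·e^(−0.3640) = 0.486424
  f_III = 3.0·e^(−3.0·0.52) = 3.0·e^(−1.5600) = 0.630408
Unnormalised posteriors:
  w_I·f_I = 0.40 × 0.385526 = 0.15421
  w_II·f_II = 0.16 × 0.486424 = 0.0778278
  w_III·f_III = 0.44 × 0.630408 = 0.27738
Marginal: 0.15421 + 0.0778278 + 0.27738 = 0.509418
P(Group II | the observation) ≈ 0.1528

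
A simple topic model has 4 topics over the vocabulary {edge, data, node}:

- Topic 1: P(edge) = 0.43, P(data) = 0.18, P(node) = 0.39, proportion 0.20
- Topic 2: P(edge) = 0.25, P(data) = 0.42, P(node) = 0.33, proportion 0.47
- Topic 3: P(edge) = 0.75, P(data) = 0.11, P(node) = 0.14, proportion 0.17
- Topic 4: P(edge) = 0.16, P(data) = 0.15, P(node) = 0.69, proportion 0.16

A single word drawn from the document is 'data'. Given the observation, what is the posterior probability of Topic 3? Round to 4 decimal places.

The responsibility of component k is P(Z=k) f_k(x) divided by Σ_j P(Z=j) f_j(x).
Evaluate each component's likelihood at the observed value:
  p_1 = 0.18
  p_2 = 0.42
  p_3 = 0.11
  p_4 = 0.15
Prior × likelihood for each component:
  P(Z=1)·p_1 = 0.20 × 0.18 = 0.036
  P(Z=2)·p_2 = 0.47 × 0.42 = 0.1974
  P(Z=3)·p_3 = 0.17 × 0.11 = 0.0187
  P(Z=4)·p_4 = 0.16 × 0.15 = 0.024
Sum: 0.036 + 0.1974 + 0.0187 + 0.024 = 0.2761
Responsibility of Topic 3: 0.0187 / 0.2761 ≈ 0.0677

0.0677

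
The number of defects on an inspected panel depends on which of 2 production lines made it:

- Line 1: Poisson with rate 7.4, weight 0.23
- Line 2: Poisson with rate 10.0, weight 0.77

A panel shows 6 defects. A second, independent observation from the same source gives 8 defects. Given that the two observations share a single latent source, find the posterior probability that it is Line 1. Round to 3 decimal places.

0.444

P(component k | x) = π_k·f_k(x) / marginal(x), where marginal(x) = Σ_j π_j·f_j(x).
Since both observations come from the same component, the likelihood for component k is f_k(x₁)·f_k(x₂).
  p_1 = [e^(−7.4)·7.4^6/6! = 0.139405] × [0.136318] = 0.0190035
  p_2 = [e^(−10.0)·10.0^6/6! = 0.0630555] × [0.112599] = 0.00709998
Prior × likelihood for each component:
  π_1·p_1 = 0.23 × 0.0190035 = 0.0043708
  π_2·p_2 = 0.77 × 0.00709998 = 0.00546699
Normaliser: 0.0043708 + 0.00546699 = 0.00983778
So the posterior for Line 1 is 0.0043708 / 0.00983778 ≈ 0.444.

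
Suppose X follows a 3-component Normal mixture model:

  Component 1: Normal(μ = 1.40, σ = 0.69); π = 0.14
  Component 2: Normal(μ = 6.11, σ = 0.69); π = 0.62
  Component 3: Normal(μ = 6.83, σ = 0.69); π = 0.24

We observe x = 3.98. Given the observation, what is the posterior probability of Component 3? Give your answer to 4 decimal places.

By Bayes' theorem, P(k | x) = w_k f_k(x) / Σ_j w_j f_j(x).
Evaluate each component's likelihood at the observed value:
  p_1 = (1/(0.69·√(2π)))·exp(−(3.98−1.40)²/(2·0.69²)) = 0.578177·exp(-6.99055) = 0.000532236
  p_2 = (1/(0.69·√(2π)))·exp(−(3.98−6.11)²/(2·0.69²)) = 0.578177·exp(-4.76465) = 0.00492946
  p_3 = (1/(0.69·√(2π)))·exp(−(3.98−6.83)²/(2·0.69²)) = 0.578177·exp(-8.53025) = 0.000114136
Weight by the priors:
  w_1·p_1 = 0.14 × 0.000532236 = 7.45131e-05
  w_2·p_2 = 0.62 × 0.00492946 = 0.00305627
  w_3·p_3 = 0.24 × 0.000114136 = 2.73926e-05
Marginal: 7.45131e-05 + 0.00305627 + 2.73926e-05 = 0.00315817
Responsibility of Component 3: 2.73926e-05 / 0.00315817 ≈ 0.0087

0.0087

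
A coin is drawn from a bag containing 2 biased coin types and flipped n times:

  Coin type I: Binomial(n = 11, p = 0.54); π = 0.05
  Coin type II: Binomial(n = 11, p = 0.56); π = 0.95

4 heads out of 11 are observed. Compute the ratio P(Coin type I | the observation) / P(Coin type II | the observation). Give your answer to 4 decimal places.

0.0621

The posterior odds equal the prior odds times the likelihood ratio: (w_i/w_j)·(f_i(x)/f_j(x)).
Binomial probabilities:
  L_I = C(11,4)·0.54^4·0.46^7 = 330·0.0850306·0.00435818 = 0.122291
  L_II = C(11,4)·0.56^4·0.44^7 = 330·0.098345·0.00319278 = 0.103618
Odds = (0.05/0.95) × (0.122291/0.103618) = 0.0526316 × 1.18021 ≈ 0.0621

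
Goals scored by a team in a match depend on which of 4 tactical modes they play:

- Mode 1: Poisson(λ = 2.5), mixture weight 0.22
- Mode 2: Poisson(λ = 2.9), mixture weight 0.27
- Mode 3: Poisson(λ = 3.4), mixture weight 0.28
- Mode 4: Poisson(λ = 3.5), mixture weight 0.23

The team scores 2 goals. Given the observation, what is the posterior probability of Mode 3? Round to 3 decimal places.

0.251

The responsibility of component k is P(Z=k) f_k(x) divided by Σ_j P(Z=j) f_j(x).
Evaluate each component's likelihood at the observed value:
  f_1 = e^(−2.5)·2.5^2/2! = 0.256516
  f_2 = e^(−2.9)·2.9^2/2! = 0.231373
  f_3 = e^(−3.4)·3.4^2/2! = 0.192898
  f_4 = e^(−3.5)·3.5^2/2! = 0.184959
Prior × likelihood for each component:
  P(Z=1)·f_1 = 0.22 × 0.256516 = 0.0564334
  P(Z=2)·f_2 = 0.27 × 0.231373 = 0.0624706
  P(Z=3)·f_3 = 0.28 × 0.192898 = 0.0540113
  P(Z=4)·f_4 = 0.23 × 0.184959 = 0.0425406
Normaliser: 0.0564334 + 0.0624706 + 0.0540113 + 0.0425406 = 0.215456
P(Mode 3 | 2 goals) ≈ 0.251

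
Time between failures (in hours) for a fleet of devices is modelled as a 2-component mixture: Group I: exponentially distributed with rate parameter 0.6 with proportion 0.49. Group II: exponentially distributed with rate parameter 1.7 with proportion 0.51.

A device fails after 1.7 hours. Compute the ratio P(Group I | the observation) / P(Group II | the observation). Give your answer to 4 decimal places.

The posterior odds equal the prior odds times the likelihood ratio: (π_i/π_j)·(f_i(x)/f_j(x)).
Evaluate each component's likelihood at the observed value:
  f_I = 0.6·e^(−0.6·1.7) = 0.6·e^(−1.0200) = 0.216357
  f_II = 1.7·e^(−1.7·1.7) = 1.7·e^(−2.8900) = 0.0944796
Odds = (0.49/0.51) × (0.216357/0.0944796) = 0.960784 × 2.28999 ≈ 2.2002

2.2002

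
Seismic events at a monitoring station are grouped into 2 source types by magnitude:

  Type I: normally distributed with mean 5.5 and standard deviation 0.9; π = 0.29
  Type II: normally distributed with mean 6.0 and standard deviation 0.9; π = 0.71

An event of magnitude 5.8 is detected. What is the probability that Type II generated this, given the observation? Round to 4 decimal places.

0.7163

The responsibility of component k is w_k f_k(x) divided by Σ_j w_j f_j(x).
Evaluate each component's likelihood at the observed value:
  L_I = 0.419315
  L_II = 0.432458
Prior × likelihood for each component:
  w_I·L_I = 0.29 × 0.419315 = 0.121601
  w_II·L_II = 0.71 × 0.432458 = 0.307045
Denominator: 0.121601 + 0.307045 = 0.428647
So the posterior for Type II is 0.307045 / 0.428647 ≈ 0.7163.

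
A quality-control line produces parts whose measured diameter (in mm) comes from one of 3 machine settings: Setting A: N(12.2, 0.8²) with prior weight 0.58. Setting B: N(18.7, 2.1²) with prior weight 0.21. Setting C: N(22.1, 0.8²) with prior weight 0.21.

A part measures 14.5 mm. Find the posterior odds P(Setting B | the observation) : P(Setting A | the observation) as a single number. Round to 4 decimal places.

1.1639

Since P(k|x) ∝ P(Z=k) f_k(x), the posterior odds are P(Z=i) f_i(x) / (P(Z=j) f_j(x)).
Normal densities:
  p_A = (1/(0.8·√(2π)))·exp(−(14.5−12.2)²/(2·0.8²)) = 0.498678·exp(-4.13281) = 0.00799765
  p_B = (1/(2.1·√(2π)))·exp(−(14.5−18.7)²/(2·2.1²)) = 0.189973·exp(-2.00000) = 0.02571
  p_C = (1/(0.8·√(2π)))·exp(−(14.5−22.1)²/(2·0.8²)) = 0.498678·exp(-45.12500) = 1.25974e-20
0.0053991 / 0.00463864 ≈ 1.1639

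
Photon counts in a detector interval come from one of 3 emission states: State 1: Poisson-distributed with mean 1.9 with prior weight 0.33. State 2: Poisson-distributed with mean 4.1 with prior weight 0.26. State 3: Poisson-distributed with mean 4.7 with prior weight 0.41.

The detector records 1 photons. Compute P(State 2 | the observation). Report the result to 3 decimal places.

P(component k | x) = w_k·f_k(x) / marginal(x), where marginal(x) = Σ_j w_j·f_j(x).
Evaluate each component's likelihood at the observed value:
  L_1 = 0.28418
  L_2 = 0.067948
  L_3 = 0.0427478
Multiply by the mixture weights:
  w_1·L_1 = 0.33 × 0.28418 = 0.0937795
  w_2·L_2 = 0.26 × 0.067948 = 0.0176665
  w_3·L_3 = 0.41 × 0.0427478 = 0.0175266
Evidence: 0.0937795 + 0.0176665 + 0.0175266 = 0.128973
P(State 2 | 1 photons) = 0.0176665 / 0.128973 ≈ 0.137

0.137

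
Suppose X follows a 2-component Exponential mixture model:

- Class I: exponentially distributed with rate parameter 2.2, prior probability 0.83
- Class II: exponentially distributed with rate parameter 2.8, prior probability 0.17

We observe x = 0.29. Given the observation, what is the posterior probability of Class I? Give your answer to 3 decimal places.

Apply Bayes' rule: the posterior for each component is proportional to its prior times its likelihood at x.
Component likelihoods at x = 0.29:
  f_I = 1.16237
  f_II = 1.24311
Multiply by the mixture weights:
  P(Z=I)·f_I = 0.83 × 1.16237 = 0.964764
  P(Z=II)·f_II = 0.17 × 1.24311 = 0.211329
Normaliser: 0.964764 + 0.211329 = 1.17609
P(Class I | 0.29) = 0.964764 / 1.17609 ≈ 0.820

0.820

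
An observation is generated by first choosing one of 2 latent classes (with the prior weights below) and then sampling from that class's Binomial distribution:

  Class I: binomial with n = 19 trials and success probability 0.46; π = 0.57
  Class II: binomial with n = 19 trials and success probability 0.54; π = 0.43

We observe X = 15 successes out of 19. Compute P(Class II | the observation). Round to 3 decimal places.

0.815

By Bayes' theorem, P(k | x) = w_k f_k(x) / Σ_j w_j f_j(x).
Evaluate each component's likelihood at the observed value:
  f_I = C(19,15)·0.46^15·0.54^4 = 3876·8.7371e-06·0.0850306 = 0.00287956
  f_II = C(19,15)·0.54^15·0.46^4 = 3876·9.68069e-05·0.0447746 = 0.0168005
Weight by the priors:
  w_I·f_I = 0.57 × 0.00287956 = 0.00164135
  w_II·f_II = 0.43 × 0.0168005 = 0.0072242
Denominator: 0.00164135 + 0.0072242 = 0.00886555
So the posterior for Class II is 0.0072242 / 0.00886555 ≈ 0.815.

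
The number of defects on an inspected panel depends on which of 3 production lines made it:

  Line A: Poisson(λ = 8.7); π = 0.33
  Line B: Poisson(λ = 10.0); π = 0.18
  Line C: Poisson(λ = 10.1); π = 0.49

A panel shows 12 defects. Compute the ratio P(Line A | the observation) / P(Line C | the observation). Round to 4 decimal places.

0.4557

Posterior odds = (w_i f_i(x)) / (w_j f_j(x)); the normalising sum cancels.
Poisson probabilities:
  L_A = e^(−8.7)·8.7^12/12! = 0.0653931
  L_B = e^(−10.0)·10.0^12/12! = 0.0947803
  L_C = e^(−10.1)·10.1^12/12! = 0.0966374
Posterior odds = (w_A·L_A) / (w_C·L_C) = (0.33·0.0653931) / (0.49·0.0966374) = 0.0215797 / 0.0473523 ≈ 0.4557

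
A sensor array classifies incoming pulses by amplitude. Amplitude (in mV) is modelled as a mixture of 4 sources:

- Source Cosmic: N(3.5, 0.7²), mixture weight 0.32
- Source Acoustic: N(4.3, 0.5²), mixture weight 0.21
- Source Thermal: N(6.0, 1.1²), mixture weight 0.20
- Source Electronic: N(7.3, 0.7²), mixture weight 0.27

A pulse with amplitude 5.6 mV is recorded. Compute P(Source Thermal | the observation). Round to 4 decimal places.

The responsibility of component k is π_k f_k(x) divided by Σ_j π_j f_j(x).
Normal densities:
  p_Cosmic = (1/(0.7·√(2π)))·exp(−(5.6−3.5)²/(2·0.7²)) = 0.569918·exp(-4.50000) = 0.00633121
  p_Acoustic = (1/(0.5·√(2π)))·exp(−(5.6−4.3)²/(2·0.5²)) = 0.797885·exp(-3.38000) = 0.0271659
  p_Thermal = (1/(1.1·√(2π)))·exp(−(5.6−6.0)²/(2·1.1²)) = 0.362675·exp(-0.06612) = 0.339472
  p_Electronic = (1/(0.7·√(2π)))·exp(−(5.6−7.3)²/(2·0.7²)) = 0.569918·exp(-2.94898) = 0.0298598
Multiply by the mixture weights:
  π_Cosmic·p_Cosmic = 0.32 × 0.00633121 = 0.00202599
  π_Acoustic·p_Acoustic = 0.21 × 0.0271659 = 0.00570485
  π_Thermal·p_Thermal = 0.20 × 0.339472 = 0.0678944
  π_Electronic·p_Electronic = 0.27 × 0.0298598 = 0.00806214
Sum: 0.00202599 + 0.00570485 + 0.0678944 + 0.00806214 = 0.0836873
P(Source Thermal | data) = 0.0678944 / 0.0836873 ≈ 0.8113

0.8113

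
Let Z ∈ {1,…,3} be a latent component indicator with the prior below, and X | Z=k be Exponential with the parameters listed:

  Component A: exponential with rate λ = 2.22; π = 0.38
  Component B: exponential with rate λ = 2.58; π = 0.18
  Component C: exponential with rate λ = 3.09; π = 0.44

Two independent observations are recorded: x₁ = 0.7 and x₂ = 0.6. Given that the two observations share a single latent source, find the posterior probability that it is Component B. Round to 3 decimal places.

0.189

Apply Bayes' rule: the posterior for each component is proportional to its prior times its likelihood at x.
Since both observations come from the same component, the likelihood for component k is f_k(x₁)·f_k(x₂).
  p_A = [2.22·e^(−2.22·0.7) = 2.22·e^(−1.5540) = 0.46931] × [0.585966] = 0.275
  p_B = [2.58·e^(−2.58·0.7) = 2.58·e^(−1.8060) = 0.42392] × [0.548696] = 0.232603
  p_C = [3.09·e^(−3.09·0.7) = 3.09·e^(−2.1630) = 0.355287] × [0.483923] = 0.171932
Prior × likelihood for each component:
  π_A·p_A = 0.38 × 0.275 = 0.1045
  π_B·p_B = 0.18 × 0.232603 = 0.0418686
  π_C·p_C = 0.44 × 0.171932 = 0.07565
Sum: 0.1045 + 0.0418686 + 0.07565 = 0.222018
Responsibility of Component B: 0.0418686 / 0.222018 ≈ 0.189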